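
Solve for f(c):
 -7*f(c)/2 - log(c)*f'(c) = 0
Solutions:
 f(c) = C1*exp(-7*li(c)/2)


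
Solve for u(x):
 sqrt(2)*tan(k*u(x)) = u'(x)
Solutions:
 u(x) = Piecewise((-asin(exp(C1*k + sqrt(2)*k*x))/k + pi/k, Ne(k, 0)), (nan, True))
 u(x) = Piecewise((asin(exp(C1*k + sqrt(2)*k*x))/k, Ne(k, 0)), (nan, True))


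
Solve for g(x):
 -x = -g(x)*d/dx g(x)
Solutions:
 g(x) = -sqrt(C1 + x^2)
 g(x) = sqrt(C1 + x^2)


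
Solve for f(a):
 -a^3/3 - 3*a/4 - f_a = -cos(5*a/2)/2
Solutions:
 f(a) = C1 - a^4/12 - 3*a^2/8 + sin(5*a/2)/5


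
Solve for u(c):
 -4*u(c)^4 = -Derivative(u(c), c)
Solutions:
 u(c) = (-1/(C1 + 12*c))^(1/3)
 u(c) = (-1/(C1 + 4*c))^(1/3)*(-3^(2/3) - 3*3^(1/6)*I)/6
 u(c) = (-1/(C1 + 4*c))^(1/3)*(-3^(2/3) + 3*3^(1/6)*I)/6


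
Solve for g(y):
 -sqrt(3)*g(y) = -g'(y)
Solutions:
 g(y) = C1*exp(sqrt(3)*y)


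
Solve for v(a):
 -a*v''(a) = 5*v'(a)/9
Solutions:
 v(a) = C1 + C2*a^(4/9)


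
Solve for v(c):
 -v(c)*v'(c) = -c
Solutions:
 v(c) = -sqrt(C1 + c^2)
 v(c) = sqrt(C1 + c^2)


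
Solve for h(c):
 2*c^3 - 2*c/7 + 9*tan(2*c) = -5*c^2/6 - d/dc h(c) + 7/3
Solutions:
 h(c) = C1 - c^4/2 - 5*c^3/18 + c^2/7 + 7*c/3 + 9*log(cos(2*c))/2


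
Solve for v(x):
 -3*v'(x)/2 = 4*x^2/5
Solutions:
 v(x) = C1 - 8*x^3/45


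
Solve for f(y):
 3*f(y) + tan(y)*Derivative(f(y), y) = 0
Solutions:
 f(y) = C1/sin(y)^3


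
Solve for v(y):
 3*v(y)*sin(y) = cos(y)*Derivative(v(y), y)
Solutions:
 v(y) = C1/cos(y)^3


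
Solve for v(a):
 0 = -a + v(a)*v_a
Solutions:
 v(a) = -sqrt(C1 + a^2)
 v(a) = sqrt(C1 + a^2)


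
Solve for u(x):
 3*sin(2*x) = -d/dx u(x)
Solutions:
 u(x) = C1 + 3*cos(2*x)/2


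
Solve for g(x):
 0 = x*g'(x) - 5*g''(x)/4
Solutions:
 g(x) = C1 + C2*erfi(sqrt(10)*x/5)


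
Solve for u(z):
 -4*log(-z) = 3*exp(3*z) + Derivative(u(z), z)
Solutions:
 u(z) = C1 - 4*z*log(-z) + 4*z - exp(3*z)


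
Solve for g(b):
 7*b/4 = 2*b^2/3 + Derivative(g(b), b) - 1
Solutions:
 g(b) = C1 - 2*b^3/9 + 7*b^2/8 + b


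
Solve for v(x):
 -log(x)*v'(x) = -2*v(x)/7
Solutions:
 v(x) = C1*exp(2*li(x)/7)


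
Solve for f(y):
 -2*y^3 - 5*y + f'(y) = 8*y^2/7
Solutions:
 f(y) = C1 + y^4/2 + 8*y^3/21 + 5*y^2/2


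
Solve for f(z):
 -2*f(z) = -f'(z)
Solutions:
 f(z) = C1*exp(2*z)


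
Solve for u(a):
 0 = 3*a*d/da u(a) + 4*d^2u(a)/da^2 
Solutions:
 u(a) = C1 + C2*erf(sqrt(6)*a/4)


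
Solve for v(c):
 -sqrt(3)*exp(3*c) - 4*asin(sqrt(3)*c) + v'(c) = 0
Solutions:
 v(c) = C1 + 4*c*asin(sqrt(3)*c) + 4*sqrt(3)*sqrt(1 - 3*c^2)/3 + sqrt(3)*exp(3*c)/3


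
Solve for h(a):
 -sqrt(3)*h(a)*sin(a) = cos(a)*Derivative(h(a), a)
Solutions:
 h(a) = C1*cos(a)^(sqrt(3))


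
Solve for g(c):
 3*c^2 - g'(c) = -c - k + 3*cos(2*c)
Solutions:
 g(c) = C1 + c^3 + c^2/2 + c*k - 3*sin(2*c)/2


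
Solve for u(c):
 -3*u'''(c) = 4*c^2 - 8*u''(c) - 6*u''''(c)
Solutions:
 u(c) = C1 + C2*c + c^4/24 + c^3/16 - 39*c^2/128 + (C3*sin(sqrt(183)*c/12) + C4*cos(sqrt(183)*c/12))*exp(c/4)


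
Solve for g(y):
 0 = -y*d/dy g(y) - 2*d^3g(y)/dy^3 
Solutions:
 g(y) = C1 + Integral(C2*airyai(-2^(2/3)*y/2) + C3*airybi(-2^(2/3)*y/2), y)


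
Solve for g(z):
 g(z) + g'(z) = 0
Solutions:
 g(z) = C1*exp(-z)


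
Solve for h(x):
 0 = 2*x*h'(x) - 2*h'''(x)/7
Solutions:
 h(x) = C1 + Integral(C2*airyai(7^(1/3)*x) + C3*airybi(7^(1/3)*x), x)


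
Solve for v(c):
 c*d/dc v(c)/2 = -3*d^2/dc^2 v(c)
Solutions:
 v(c) = C1 + C2*erf(sqrt(3)*c/6)


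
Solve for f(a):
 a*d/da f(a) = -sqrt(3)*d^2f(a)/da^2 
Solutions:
 f(a) = C1 + C2*erf(sqrt(2)*3^(3/4)*a/6)


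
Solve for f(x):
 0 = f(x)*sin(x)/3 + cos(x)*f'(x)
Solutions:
 f(x) = C1*cos(x)^(1/3)


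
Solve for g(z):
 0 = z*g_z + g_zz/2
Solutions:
 g(z) = C1 + C2*erf(z)


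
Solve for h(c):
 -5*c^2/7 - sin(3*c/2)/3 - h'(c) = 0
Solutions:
 h(c) = C1 - 5*c^3/21 + 2*cos(3*c/2)/9


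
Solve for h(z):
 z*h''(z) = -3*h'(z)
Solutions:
 h(z) = C1 + C2/z^2


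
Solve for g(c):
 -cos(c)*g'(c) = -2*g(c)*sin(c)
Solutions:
 g(c) = C1/cos(c)^2


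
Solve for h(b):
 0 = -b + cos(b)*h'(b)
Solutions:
 h(b) = C1 + Integral(b/cos(b), b)


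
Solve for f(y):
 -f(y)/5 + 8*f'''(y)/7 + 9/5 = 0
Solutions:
 f(y) = C3*exp(5^(2/3)*7^(1/3)*y/10) + (C1*sin(sqrt(3)*5^(2/3)*7^(1/3)*y/20) + C2*cos(sqrt(3)*5^(2/3)*7^(1/3)*y/20))*exp(-5^(2/3)*7^(1/3)*y/20) + 9


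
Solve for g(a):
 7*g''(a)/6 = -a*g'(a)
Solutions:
 g(a) = C1 + C2*erf(sqrt(21)*a/7)


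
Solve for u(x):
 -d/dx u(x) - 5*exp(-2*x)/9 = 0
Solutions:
 u(x) = C1 + 5*exp(-2*x)/18


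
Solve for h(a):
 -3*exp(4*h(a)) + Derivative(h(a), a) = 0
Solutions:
 h(a) = log(-(-1/(C1 + 12*a))^(1/4))
 h(a) = log(-1/(C1 + 12*a))/4
 h(a) = log(-I*(-1/(C1 + 12*a))^(1/4))
 h(a) = log(I*(-1/(C1 + 12*a))^(1/4))


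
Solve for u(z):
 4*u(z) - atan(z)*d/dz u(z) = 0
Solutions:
 u(z) = C1*exp(4*Integral(1/atan(z), z))


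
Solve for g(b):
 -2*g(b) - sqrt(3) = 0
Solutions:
 g(b) = -sqrt(3)/2


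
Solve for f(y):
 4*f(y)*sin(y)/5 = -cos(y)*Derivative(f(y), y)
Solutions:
 f(y) = C1*cos(y)^(4/5)


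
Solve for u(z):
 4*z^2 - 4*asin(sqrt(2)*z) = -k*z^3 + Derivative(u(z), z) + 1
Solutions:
 u(z) = C1 + k*z^4/4 + 4*z^3/3 - 4*z*asin(sqrt(2)*z) - z - 2*sqrt(2)*sqrt(1 - 2*z^2)


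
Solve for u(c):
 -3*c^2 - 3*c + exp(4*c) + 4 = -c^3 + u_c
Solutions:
 u(c) = C1 + c^4/4 - c^3 - 3*c^2/2 + 4*c + exp(4*c)/4


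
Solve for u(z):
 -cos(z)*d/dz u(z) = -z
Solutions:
 u(z) = C1 + Integral(z/cos(z), z)


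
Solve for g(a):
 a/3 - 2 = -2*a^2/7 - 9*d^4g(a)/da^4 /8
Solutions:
 g(a) = C1 + C2*a + C3*a^2 + C4*a^3 - 2*a^6/2835 - a^5/405 + 2*a^4/27


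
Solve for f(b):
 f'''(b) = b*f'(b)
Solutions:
 f(b) = C1 + Integral(C2*airyai(b) + C3*airybi(b), b)


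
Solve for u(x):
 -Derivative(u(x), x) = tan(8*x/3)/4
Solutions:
 u(x) = C1 + 3*log(cos(8*x/3))/32


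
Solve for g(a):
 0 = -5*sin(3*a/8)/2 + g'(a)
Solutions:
 g(a) = C1 - 20*cos(3*a/8)/3


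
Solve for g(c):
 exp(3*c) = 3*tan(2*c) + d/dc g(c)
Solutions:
 g(c) = C1 + exp(3*c)/3 + 3*log(cos(2*c))/2


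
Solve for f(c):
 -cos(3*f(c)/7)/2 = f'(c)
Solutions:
 c/2 - 7*log(sin(3*f(c)/7) - 1)/6 + 7*log(sin(3*f(c)/7) + 1)/6 = C1


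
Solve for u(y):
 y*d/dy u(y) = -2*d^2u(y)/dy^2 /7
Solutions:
 u(y) = C1 + C2*erf(sqrt(7)*y/2)


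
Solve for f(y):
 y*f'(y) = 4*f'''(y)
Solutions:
 f(y) = C1 + Integral(C2*airyai(2^(1/3)*y/2) + C3*airybi(2^(1/3)*y/2), y)


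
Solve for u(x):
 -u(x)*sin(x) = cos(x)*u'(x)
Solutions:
 u(x) = C1*cos(x)


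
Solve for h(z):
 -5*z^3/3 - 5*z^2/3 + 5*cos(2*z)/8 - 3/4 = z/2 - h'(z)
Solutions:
 h(z) = C1 + 5*z^4/12 + 5*z^3/9 + z^2/4 + 3*z/4 - 5*sin(2*z)/16


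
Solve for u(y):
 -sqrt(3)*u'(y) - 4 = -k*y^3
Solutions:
 u(y) = C1 + sqrt(3)*k*y^4/12 - 4*sqrt(3)*y/3


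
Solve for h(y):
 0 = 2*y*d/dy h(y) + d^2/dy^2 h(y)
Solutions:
 h(y) = C1 + C2*erf(y)


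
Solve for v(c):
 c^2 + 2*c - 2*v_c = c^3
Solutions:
 v(c) = C1 - c^4/8 + c^3/6 + c^2/2


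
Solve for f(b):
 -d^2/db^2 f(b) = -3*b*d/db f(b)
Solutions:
 f(b) = C1 + C2*erfi(sqrt(6)*b/2)


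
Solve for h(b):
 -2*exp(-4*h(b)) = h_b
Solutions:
 h(b) = log(-I*(C1 - 8*b)^(1/4))
 h(b) = log(I*(C1 - 8*b)^(1/4))
 h(b) = log(-(C1 - 8*b)^(1/4))
 h(b) = log(C1 - 8*b)/4


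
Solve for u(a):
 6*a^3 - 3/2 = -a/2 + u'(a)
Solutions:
 u(a) = C1 + 3*a^4/2 + a^2/4 - 3*a/2


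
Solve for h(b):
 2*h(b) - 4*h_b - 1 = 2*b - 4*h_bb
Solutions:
 h(b) = b + (C1*sin(b/2) + C2*cos(b/2))*exp(b/2) + 5/2


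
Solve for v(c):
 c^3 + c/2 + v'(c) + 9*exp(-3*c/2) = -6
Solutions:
 v(c) = C1 - c^4/4 - c^2/4 - 6*c + 6*exp(-3*c/2)


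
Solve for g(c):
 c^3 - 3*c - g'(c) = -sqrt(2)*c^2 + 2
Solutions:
 g(c) = C1 + c^4/4 + sqrt(2)*c^3/3 - 3*c^2/2 - 2*c


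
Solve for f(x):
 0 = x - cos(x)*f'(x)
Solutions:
 f(x) = C1 + Integral(x/cos(x), x)


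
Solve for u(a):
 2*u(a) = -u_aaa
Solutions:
 u(a) = C3*exp(-2^(1/3)*a) + (C1*sin(2^(1/3)*sqrt(3)*a/2) + C2*cos(2^(1/3)*sqrt(3)*a/2))*exp(2^(1/3)*a/2)


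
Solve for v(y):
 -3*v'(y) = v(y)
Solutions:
 v(y) = C1*exp(-y/3)


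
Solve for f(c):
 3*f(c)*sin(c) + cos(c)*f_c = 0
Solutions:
 f(c) = C1*cos(c)^3


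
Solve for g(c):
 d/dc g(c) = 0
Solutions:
 g(c) = C1


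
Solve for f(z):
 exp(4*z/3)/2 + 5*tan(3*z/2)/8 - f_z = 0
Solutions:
 f(z) = C1 + 3*exp(4*z/3)/8 - 5*log(cos(3*z/2))/12


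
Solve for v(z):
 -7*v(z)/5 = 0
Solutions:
 v(z) = 0


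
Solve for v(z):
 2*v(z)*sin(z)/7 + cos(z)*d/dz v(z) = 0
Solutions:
 v(z) = C1*cos(z)^(2/7)


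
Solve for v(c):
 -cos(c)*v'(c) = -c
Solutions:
 v(c) = C1 + Integral(c/cos(c), c)


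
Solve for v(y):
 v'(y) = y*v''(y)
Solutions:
 v(y) = C1 + C2*y^2


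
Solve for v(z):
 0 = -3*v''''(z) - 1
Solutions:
 v(z) = C1 + C2*z + C3*z^2 + C4*z^3 - z^4/72


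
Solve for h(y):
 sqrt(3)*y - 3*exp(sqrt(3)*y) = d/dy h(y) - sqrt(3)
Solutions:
 h(y) = C1 + sqrt(3)*y^2/2 + sqrt(3)*y - sqrt(3)*exp(sqrt(3)*y)


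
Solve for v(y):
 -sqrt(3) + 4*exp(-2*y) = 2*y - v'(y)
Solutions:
 v(y) = C1 + y^2 + sqrt(3)*y + 2*exp(-2*y)


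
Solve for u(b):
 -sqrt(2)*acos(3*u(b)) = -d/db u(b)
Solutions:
 Integral(1/acos(3*_y), (_y, u(b))) = C1 + sqrt(2)*b


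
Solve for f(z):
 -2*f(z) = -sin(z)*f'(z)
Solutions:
 f(z) = C1*(cos(z) - 1)/(cos(z) + 1)


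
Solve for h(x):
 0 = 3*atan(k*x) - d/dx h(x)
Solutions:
 h(x) = C1 + 3*Piecewise((x*atan(k*x) - log(k^2*x^2 + 1)/(2*k), Ne(k, 0)), (0, True))


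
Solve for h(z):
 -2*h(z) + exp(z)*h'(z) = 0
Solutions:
 h(z) = C1*exp(-2*exp(-z))


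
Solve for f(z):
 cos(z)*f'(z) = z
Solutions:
 f(z) = C1 + Integral(z/cos(z), z)


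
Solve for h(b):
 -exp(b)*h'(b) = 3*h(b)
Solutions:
 h(b) = C1*exp(3*exp(-b))


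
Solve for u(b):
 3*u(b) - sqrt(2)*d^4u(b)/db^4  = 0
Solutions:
 u(b) = C1*exp(-2^(7/8)*3^(1/4)*b/2) + C2*exp(2^(7/8)*3^(1/4)*b/2) + C3*sin(2^(7/8)*3^(1/4)*b/2) + C4*cos(2^(7/8)*3^(1/4)*b/2)


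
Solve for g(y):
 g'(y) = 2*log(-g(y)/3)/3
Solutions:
 -3*Integral(1/(log(-_y) - log(3)), (_y, g(y)))/2 = C1 - y


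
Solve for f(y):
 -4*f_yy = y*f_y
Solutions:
 f(y) = C1 + C2*erf(sqrt(2)*y/4)


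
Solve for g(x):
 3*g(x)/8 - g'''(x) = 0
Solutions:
 g(x) = C3*exp(3^(1/3)*x/2) + (C1*sin(3^(5/6)*x/4) + C2*cos(3^(5/6)*x/4))*exp(-3^(1/3)*x/4)


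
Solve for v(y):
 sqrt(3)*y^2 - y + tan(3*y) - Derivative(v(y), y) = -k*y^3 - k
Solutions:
 v(y) = C1 + k*y^4/4 + k*y + sqrt(3)*y^3/3 - y^2/2 - log(cos(3*y))/3


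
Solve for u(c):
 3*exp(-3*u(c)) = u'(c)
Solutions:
 u(c) = log(C1 + 9*c)/3
 u(c) = log((-3^(1/3) - 3^(5/6)*I)*(C1 + 3*c)^(1/3)/2)
 u(c) = log((-3^(1/3) + 3^(5/6)*I)*(C1 + 3*c)^(1/3)/2)


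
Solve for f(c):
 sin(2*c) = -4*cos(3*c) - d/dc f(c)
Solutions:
 f(c) = C1 - 4*sin(3*c)/3 + cos(2*c)/2


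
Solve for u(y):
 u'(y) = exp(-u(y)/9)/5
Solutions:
 u(y) = 9*log(C1 + y/45)


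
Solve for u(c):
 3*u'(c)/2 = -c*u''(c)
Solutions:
 u(c) = C1 + C2/sqrt(c)


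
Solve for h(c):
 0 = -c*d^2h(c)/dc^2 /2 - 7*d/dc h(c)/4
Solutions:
 h(c) = C1 + C2/c^(5/2)


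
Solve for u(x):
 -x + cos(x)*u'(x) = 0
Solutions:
 u(x) = C1 + Integral(x/cos(x), x)


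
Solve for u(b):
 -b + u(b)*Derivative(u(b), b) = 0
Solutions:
 u(b) = -sqrt(C1 + b^2)
 u(b) = sqrt(C1 + b^2)


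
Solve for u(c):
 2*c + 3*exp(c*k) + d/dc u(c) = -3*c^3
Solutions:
 u(c) = C1 - 3*c^4/4 - c^2 - 3*exp(c*k)/k


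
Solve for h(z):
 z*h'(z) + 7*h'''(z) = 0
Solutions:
 h(z) = C1 + Integral(C2*airyai(-7^(2/3)*z/7) + C3*airybi(-7^(2/3)*z/7), z)


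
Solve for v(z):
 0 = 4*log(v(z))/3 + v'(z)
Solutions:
 li(v(z)) = C1 - 4*z/3


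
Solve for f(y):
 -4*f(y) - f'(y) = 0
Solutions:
 f(y) = C1*exp(-4*y)


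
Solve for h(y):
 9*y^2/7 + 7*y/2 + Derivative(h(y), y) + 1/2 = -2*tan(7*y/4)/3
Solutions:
 h(y) = C1 - 3*y^3/7 - 7*y^2/4 - y/2 + 8*log(cos(7*y/4))/21


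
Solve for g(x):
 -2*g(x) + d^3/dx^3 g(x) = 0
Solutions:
 g(x) = C3*exp(2^(1/3)*x) + (C1*sin(2^(1/3)*sqrt(3)*x/2) + C2*cos(2^(1/3)*sqrt(3)*x/2))*exp(-2^(1/3)*x/2)


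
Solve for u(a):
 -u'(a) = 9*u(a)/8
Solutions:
 u(a) = C1*exp(-9*a/8)


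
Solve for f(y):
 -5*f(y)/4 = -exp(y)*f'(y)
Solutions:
 f(y) = C1*exp(-5*exp(-y)/4)


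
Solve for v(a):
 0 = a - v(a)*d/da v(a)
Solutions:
 v(a) = -sqrt(C1 + a^2)
 v(a) = sqrt(C1 + a^2)


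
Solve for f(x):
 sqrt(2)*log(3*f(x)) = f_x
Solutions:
 -sqrt(2)*Integral(1/(log(_y) + log(3)), (_y, f(x)))/2 = C1 - x


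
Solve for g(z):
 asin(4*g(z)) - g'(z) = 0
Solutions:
 Integral(1/asin(4*_y), (_y, g(z))) = C1 + z


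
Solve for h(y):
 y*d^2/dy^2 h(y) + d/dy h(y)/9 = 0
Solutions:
 h(y) = C1 + C2*y^(8/9)


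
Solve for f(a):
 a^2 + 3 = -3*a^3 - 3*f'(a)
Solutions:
 f(a) = C1 - a^4/4 - a^3/9 - a


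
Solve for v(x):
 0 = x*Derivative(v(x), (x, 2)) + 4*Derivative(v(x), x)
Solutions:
 v(x) = C1 + C2/x^3


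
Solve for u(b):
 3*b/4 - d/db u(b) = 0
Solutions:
 u(b) = C1 + 3*b^2/8


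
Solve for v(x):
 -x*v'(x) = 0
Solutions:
 v(x) = C1


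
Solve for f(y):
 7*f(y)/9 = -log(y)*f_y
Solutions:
 f(y) = C1*exp(-7*li(y)/9)


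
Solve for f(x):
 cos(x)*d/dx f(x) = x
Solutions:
 f(x) = C1 + Integral(x/cos(x), x)


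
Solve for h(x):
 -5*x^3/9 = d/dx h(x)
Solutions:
 h(x) = C1 - 5*x^4/36


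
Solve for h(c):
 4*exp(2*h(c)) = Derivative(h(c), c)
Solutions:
 h(c) = log(-sqrt(-1/(C1 + 4*c))) - log(2)/2
 h(c) = log(-1/(C1 + 4*c))/2 - log(2)/2


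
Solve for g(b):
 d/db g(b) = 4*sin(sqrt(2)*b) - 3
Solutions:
 g(b) = C1 - 3*b - 2*sqrt(2)*cos(sqrt(2)*b)


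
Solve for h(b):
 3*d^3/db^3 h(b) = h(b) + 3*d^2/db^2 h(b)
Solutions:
 h(b) = C1*exp(b*(-2^(2/3)*(3*sqrt(13) + 11)^(1/3) - 2*2^(1/3)/(3*sqrt(13) + 11)^(1/3) + 4)/12)*sin(2^(1/3)*sqrt(3)*b*(-2^(1/3)*(3*sqrt(13) + 11)^(1/3) + 2/(3*sqrt(13) + 11)^(1/3))/12) + C2*exp(b*(-2^(2/3)*(3*sqrt(13) + 11)^(1/3) - 2*2^(1/3)/(3*sqrt(13) + 11)^(1/3) + 4)/12)*cos(2^(1/3)*sqrt(3)*b*(-2^(1/3)*(3*sqrt(13) + 11)^(1/3) + 2/(3*sqrt(13) + 11)^(1/3))/12) + C3*exp(b*(2*2^(1/3)/(3*sqrt(13) + 11)^(1/3) + 2 + 2^(2/3)*(3*sqrt(13) + 11)^(1/3))/6)


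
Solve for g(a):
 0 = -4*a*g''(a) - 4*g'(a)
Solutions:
 g(a) = C1 + C2*log(a)


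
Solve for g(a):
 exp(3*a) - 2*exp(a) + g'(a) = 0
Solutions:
 g(a) = C1 - exp(3*a)/3 + 2*exp(a)


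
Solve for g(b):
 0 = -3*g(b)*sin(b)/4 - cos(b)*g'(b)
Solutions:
 g(b) = C1*cos(b)^(3/4)


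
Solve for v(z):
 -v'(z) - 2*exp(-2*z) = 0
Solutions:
 v(z) = C1 + exp(-2*z)


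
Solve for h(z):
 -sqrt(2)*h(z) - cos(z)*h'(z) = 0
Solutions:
 h(z) = C1*(sin(z) - 1)^(sqrt(2)/2)/(sin(z) + 1)^(sqrt(2)/2)


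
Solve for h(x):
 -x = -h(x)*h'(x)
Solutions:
 h(x) = -sqrt(C1 + x^2)
 h(x) = sqrt(C1 + x^2)


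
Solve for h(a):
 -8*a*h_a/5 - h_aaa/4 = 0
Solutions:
 h(a) = C1 + Integral(C2*airyai(-2*10^(2/3)*a/5) + C3*airybi(-2*10^(2/3)*a/5), a)


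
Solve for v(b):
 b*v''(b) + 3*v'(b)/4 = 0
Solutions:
 v(b) = C1 + C2*b^(1/4)


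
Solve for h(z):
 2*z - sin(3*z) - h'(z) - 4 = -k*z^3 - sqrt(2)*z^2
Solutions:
 h(z) = C1 + k*z^4/4 + sqrt(2)*z^3/3 + z^2 - 4*z + cos(3*z)/3


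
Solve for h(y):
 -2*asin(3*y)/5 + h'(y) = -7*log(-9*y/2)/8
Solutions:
 h(y) = C1 - 7*y*log(-y)/8 + 2*y*asin(3*y)/5 - 7*y*log(3)/4 + 7*y*log(2)/8 + 7*y/8 + 2*sqrt(1 - 9*y^2)/15


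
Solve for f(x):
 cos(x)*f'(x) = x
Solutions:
 f(x) = C1 + Integral(x/cos(x), x)


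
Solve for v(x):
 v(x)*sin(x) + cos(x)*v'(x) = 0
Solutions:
 v(x) = C1*cos(x)


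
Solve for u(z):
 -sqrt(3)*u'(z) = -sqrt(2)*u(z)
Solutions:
 u(z) = C1*exp(sqrt(6)*z/3)


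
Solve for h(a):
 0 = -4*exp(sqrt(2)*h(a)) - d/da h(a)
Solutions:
 h(a) = sqrt(2)*(2*log(1/(C1 + 4*a)) - log(2))/4


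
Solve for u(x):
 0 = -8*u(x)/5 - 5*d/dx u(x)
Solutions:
 u(x) = C1*exp(-8*x/25)


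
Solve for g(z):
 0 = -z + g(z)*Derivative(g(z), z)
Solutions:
 g(z) = -sqrt(C1 + z^2)
 g(z) = sqrt(C1 + z^2)


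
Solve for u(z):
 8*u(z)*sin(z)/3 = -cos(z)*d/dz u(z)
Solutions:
 u(z) = C1*cos(z)^(8/3)


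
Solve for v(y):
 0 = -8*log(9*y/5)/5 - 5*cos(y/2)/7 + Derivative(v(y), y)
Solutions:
 v(y) = C1 + 8*y*log(y)/5 - 8*y*log(5)/5 - 8*y/5 + 16*y*log(3)/5 + 10*sin(y/2)/7


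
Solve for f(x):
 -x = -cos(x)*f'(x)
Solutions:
 f(x) = C1 + Integral(x/cos(x), x)


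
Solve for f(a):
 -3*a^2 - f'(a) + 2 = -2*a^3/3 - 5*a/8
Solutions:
 f(a) = C1 + a^4/6 - a^3 + 5*a^2/16 + 2*a


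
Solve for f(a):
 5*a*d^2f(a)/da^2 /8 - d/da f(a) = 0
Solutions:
 f(a) = C1 + C2*a^(13/5)


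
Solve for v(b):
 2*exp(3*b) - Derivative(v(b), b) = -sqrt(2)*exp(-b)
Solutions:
 v(b) = C1 + 2*exp(3*b)/3 - sqrt(2)*exp(-b)


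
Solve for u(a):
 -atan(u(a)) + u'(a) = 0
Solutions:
 Integral(1/atan(_y), (_y, u(a))) = C1 + a


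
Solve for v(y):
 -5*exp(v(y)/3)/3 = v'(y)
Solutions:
 v(y) = 3*log(1/(C1 + 5*y)) + 6*log(3)


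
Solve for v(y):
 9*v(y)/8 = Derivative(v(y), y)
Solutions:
 v(y) = C1*exp(9*y/8)


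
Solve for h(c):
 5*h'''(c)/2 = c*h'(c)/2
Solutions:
 h(c) = C1 + Integral(C2*airyai(5^(2/3)*c/5) + C3*airybi(5^(2/3)*c/5), c)


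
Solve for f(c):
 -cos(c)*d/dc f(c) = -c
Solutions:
 f(c) = C1 + Integral(c/cos(c), c)


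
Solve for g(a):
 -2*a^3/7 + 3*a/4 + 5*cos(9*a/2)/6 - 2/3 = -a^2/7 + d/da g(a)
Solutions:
 g(a) = C1 - a^4/14 + a^3/21 + 3*a^2/8 - 2*a/3 + 5*sin(9*a/2)/27


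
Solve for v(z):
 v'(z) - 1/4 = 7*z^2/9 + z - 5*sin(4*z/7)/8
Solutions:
 v(z) = C1 + 7*z^3/27 + z^2/2 + z/4 + 35*cos(4*z/7)/32


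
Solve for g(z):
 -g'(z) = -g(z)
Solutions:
 g(z) = C1*exp(z)


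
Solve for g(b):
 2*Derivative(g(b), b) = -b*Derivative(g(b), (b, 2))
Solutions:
 g(b) = C1 + C2/b


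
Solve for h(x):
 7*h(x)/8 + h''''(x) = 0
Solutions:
 h(x) = (C1*sin(2^(3/4)*7^(1/4)*x/4) + C2*cos(2^(3/4)*7^(1/4)*x/4))*exp(-2^(3/4)*7^(1/4)*x/4) + (C3*sin(2^(3/4)*7^(1/4)*x/4) + C4*cos(2^(3/4)*7^(1/4)*x/4))*exp(2^(3/4)*7^(1/4)*x/4)


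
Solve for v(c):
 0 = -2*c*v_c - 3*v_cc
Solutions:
 v(c) = C1 + C2*erf(sqrt(3)*c/3)


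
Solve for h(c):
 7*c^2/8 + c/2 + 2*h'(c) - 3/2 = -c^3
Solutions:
 h(c) = C1 - c^4/8 - 7*c^3/48 - c^2/8 + 3*c/4


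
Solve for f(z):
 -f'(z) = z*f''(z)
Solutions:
 f(z) = C1 + C2*log(z)


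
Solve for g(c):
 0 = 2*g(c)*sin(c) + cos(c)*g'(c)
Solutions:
 g(c) = C1*cos(c)^2


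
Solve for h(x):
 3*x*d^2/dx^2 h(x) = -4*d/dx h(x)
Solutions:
 h(x) = C1 + C2/x^(1/3)


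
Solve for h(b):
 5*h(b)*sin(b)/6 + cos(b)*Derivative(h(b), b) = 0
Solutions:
 h(b) = C1*cos(b)^(5/6)


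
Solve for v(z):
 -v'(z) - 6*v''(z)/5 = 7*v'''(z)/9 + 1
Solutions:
 v(z) = C1 - z + (C2*sin(3*sqrt(94)*z/35) + C3*cos(3*sqrt(94)*z/35))*exp(-27*z/35)


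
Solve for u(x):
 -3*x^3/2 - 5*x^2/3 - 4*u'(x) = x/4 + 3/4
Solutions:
 u(x) = C1 - 3*x^4/32 - 5*x^3/36 - x^2/32 - 3*x/16


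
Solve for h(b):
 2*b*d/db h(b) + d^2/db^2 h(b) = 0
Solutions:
 h(b) = C1 + C2*erf(b)


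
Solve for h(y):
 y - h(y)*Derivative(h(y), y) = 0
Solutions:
 h(y) = -sqrt(C1 + y^2)
 h(y) = sqrt(C1 + y^2)


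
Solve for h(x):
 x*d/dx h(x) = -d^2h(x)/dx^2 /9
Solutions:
 h(x) = C1 + C2*erf(3*sqrt(2)*x/2)


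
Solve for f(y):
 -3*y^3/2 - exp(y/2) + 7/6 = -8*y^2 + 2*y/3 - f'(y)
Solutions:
 f(y) = C1 + 3*y^4/8 - 8*y^3/3 + y^2/3 - 7*y/6 + 2*exp(y/2)


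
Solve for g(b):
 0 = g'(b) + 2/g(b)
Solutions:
 g(b) = -sqrt(C1 - 4*b)
 g(b) = sqrt(C1 - 4*b)


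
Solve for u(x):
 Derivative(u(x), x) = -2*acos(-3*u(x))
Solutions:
 Integral(1/acos(-3*_y), (_y, u(x))) = C1 - 2*x


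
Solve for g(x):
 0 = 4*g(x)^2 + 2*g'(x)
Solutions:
 g(x) = 1/(C1 + 2*x)


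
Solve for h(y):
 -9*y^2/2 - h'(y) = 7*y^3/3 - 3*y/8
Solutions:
 h(y) = C1 - 7*y^4/12 - 3*y^3/2 + 3*y^2/16


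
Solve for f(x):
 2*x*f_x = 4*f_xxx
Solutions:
 f(x) = C1 + Integral(C2*airyai(2^(2/3)*x/2) + C3*airybi(2^(2/3)*x/2), x)


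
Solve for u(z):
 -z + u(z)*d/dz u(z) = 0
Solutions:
 u(z) = -sqrt(C1 + z^2)
 u(z) = sqrt(C1 + z^2)


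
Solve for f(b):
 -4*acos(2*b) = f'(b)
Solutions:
 f(b) = C1 - 4*b*acos(2*b) + 2*sqrt(1 - 4*b^2)


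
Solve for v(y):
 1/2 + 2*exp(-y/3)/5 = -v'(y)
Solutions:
 v(y) = C1 - y/2 + 6*exp(-y/3)/5


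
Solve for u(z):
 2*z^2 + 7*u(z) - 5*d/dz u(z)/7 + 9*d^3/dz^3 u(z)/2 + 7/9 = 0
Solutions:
 u(z) = C1*exp(z*(10/(sqrt(85745121)/441 + 21)^(1/3) + 21*(sqrt(85745121)/441 + 21)^(1/3))/126)*sin(sqrt(3)*z*(-21*(sqrt(85745121)/441 + 21)^(1/3) + 10/(sqrt(85745121)/441 + 21)^(1/3))/126) + C2*exp(z*(10/(sqrt(85745121)/441 + 21)^(1/3) + 21*(sqrt(85745121)/441 + 21)^(1/3))/126)*cos(sqrt(3)*z*(-21*(sqrt(85745121)/441 + 21)^(1/3) + 10/(sqrt(85745121)/441 + 21)^(1/3))/126) + C3*exp(-z*(10/(sqrt(85745121)/441 + 21)^(1/3) + 21*(sqrt(85745121)/441 + 21)^(1/3))/63) - 2*z^2/7 - 20*z/343 - 17707/151263


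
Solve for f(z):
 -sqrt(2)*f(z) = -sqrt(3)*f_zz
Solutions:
 f(z) = C1*exp(-2^(1/4)*3^(3/4)*z/3) + C2*exp(2^(1/4)*3^(3/4)*z/3)


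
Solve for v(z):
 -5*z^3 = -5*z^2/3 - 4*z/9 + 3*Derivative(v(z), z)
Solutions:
 v(z) = C1 - 5*z^4/12 + 5*z^3/27 + 2*z^2/27


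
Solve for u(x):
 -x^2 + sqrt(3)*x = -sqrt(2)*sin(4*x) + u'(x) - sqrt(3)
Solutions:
 u(x) = C1 - x^3/3 + sqrt(3)*x^2/2 + sqrt(3)*x - sqrt(2)*cos(4*x)/4


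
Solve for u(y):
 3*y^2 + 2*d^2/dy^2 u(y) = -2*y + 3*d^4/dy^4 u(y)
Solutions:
 u(y) = C1 + C2*y + C3*exp(-sqrt(6)*y/3) + C4*exp(sqrt(6)*y/3) - y^4/8 - y^3/6 - 9*y^2/4


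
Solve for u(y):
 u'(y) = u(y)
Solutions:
 u(y) = C1*exp(y)


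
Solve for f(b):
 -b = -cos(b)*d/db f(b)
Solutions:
 f(b) = C1 + Integral(b/cos(b), b)


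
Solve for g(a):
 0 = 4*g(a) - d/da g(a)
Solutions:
 g(a) = C1*exp(4*a)


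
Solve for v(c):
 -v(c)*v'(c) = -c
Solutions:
 v(c) = -sqrt(C1 + c^2)
 v(c) = sqrt(C1 + c^2)


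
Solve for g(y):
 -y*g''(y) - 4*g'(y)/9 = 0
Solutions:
 g(y) = C1 + C2*y^(5/9)


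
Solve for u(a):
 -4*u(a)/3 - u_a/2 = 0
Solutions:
 u(a) = C1*exp(-8*a/3)


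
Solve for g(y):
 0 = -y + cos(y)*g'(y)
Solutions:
 g(y) = C1 + Integral(y/cos(y), y)


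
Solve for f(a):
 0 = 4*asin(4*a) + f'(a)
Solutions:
 f(a) = C1 - 4*a*asin(4*a) - sqrt(1 - 16*a^2)


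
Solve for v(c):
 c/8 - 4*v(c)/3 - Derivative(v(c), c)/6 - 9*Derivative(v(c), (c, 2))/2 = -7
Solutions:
 v(c) = 3*c/32 + (C1*sin(sqrt(863)*c/54) + C2*cos(sqrt(863)*c/54))*exp(-c/54) + 1341/256


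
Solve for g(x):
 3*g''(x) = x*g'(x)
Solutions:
 g(x) = C1 + C2*erfi(sqrt(6)*x/6)


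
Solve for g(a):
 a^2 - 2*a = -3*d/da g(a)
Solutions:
 g(a) = C1 - a^3/9 + a^2/3


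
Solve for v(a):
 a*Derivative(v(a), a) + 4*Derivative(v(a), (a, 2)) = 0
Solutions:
 v(a) = C1 + C2*erf(sqrt(2)*a/4)


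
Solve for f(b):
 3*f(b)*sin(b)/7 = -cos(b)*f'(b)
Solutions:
 f(b) = C1*cos(b)^(3/7)


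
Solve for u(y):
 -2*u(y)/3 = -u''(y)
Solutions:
 u(y) = C1*exp(-sqrt(6)*y/3) + C2*exp(sqrt(6)*y/3)


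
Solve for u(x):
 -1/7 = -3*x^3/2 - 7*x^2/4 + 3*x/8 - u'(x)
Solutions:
 u(x) = C1 - 3*x^4/8 - 7*x^3/12 + 3*x^2/16 + x/7


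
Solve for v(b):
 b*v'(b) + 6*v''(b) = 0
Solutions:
 v(b) = C1 + C2*erf(sqrt(3)*b/6)


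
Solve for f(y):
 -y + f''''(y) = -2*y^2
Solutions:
 f(y) = C1 + C2*y + C3*y^2 + C4*y^3 - y^6/180 + y^5/120


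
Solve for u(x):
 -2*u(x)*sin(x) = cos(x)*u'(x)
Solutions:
 u(x) = C1*cos(x)^2


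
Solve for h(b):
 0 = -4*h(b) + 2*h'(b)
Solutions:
 h(b) = C1*exp(2*b)


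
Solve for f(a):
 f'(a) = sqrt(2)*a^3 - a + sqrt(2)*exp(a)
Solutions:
 f(a) = C1 + sqrt(2)*a^4/4 - a^2/2 + sqrt(2)*exp(a)


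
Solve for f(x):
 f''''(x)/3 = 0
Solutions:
 f(x) = C1 + C2*x + C3*x^2 + C4*x^3


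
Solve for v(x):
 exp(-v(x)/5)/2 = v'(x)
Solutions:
 v(x) = 5*log(C1 + x/10)


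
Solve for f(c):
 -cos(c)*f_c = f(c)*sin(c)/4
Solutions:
 f(c) = C1*cos(c)^(1/4)


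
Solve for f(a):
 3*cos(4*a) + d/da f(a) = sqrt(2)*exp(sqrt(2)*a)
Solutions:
 f(a) = C1 + exp(sqrt(2)*a) - 3*sin(4*a)/4


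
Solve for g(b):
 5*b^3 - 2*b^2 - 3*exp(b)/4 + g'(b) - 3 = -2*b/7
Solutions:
 g(b) = C1 - 5*b^4/4 + 2*b^3/3 - b^2/7 + 3*b + 3*exp(b)/4


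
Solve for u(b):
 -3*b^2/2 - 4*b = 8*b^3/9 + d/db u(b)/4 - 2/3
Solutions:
 u(b) = C1 - 8*b^4/9 - 2*b^3 - 8*b^2 + 8*b/3


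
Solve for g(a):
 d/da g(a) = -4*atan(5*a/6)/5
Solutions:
 g(a) = C1 - 4*a*atan(5*a/6)/5 + 12*log(25*a^2 + 36)/25


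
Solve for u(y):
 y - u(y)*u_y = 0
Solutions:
 u(y) = -sqrt(C1 + y^2)
 u(y) = sqrt(C1 + y^2)


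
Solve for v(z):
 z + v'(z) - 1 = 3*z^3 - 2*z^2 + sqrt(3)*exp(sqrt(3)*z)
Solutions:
 v(z) = C1 + 3*z^4/4 - 2*z^3/3 - z^2/2 + z + exp(sqrt(3)*z)


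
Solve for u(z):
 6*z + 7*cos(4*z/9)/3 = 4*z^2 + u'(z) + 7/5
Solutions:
 u(z) = C1 - 4*z^3/3 + 3*z^2 - 7*z/5 + 21*sin(4*z/9)/4


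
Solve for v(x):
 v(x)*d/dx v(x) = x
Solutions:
 v(x) = -sqrt(C1 + x^2)
 v(x) = sqrt(C1 + x^2)


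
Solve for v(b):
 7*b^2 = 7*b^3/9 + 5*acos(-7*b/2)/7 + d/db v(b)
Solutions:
 v(b) = C1 - 7*b^4/36 + 7*b^3/3 - 5*b*acos(-7*b/2)/7 - 5*sqrt(4 - 49*b^2)/49


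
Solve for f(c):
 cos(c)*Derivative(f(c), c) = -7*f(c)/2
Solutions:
 f(c) = C1*(sin(c) - 1)^(7/4)/(sin(c) + 1)^(7/4)


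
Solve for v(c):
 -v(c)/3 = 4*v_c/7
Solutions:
 v(c) = C1*exp(-7*c/12)


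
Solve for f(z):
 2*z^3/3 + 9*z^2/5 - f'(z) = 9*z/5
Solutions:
 f(z) = C1 + z^4/6 + 3*z^3/5 - 9*z^2/10


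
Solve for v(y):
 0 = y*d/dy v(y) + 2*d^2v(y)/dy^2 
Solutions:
 v(y) = C1 + C2*erf(y/2)


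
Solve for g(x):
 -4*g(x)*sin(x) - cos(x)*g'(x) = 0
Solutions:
 g(x) = C1*cos(x)^4


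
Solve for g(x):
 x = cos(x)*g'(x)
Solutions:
 g(x) = C1 + Integral(x/cos(x), x)


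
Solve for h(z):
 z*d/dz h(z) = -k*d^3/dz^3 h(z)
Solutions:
 h(z) = C1 + Integral(C2*airyai(z*(-1/k)^(1/3)) + C3*airybi(z*(-1/k)^(1/3)), z)


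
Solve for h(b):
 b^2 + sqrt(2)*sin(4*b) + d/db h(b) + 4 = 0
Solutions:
 h(b) = C1 - b^3/3 - 4*b + sqrt(2)*cos(4*b)/4


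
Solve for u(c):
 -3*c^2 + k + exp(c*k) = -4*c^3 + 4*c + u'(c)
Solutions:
 u(c) = C1 + c^4 - c^3 - 2*c^2 + c*k + exp(c*k)/k


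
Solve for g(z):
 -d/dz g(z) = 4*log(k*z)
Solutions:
 g(z) = C1 - 4*z*log(k*z) + 4*z


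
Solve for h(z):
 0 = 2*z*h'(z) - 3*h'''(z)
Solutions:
 h(z) = C1 + Integral(C2*airyai(2^(1/3)*3^(2/3)*z/3) + C3*airybi(2^(1/3)*3^(2/3)*z/3), z)


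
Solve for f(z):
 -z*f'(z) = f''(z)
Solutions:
 f(z) = C1 + C2*erf(sqrt(2)*z/2)


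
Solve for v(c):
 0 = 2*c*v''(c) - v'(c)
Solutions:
 v(c) = C1 + C2*c^(3/2)


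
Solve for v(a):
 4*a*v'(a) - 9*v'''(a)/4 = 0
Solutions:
 v(a) = C1 + Integral(C2*airyai(2*6^(1/3)*a/3) + C3*airybi(2*6^(1/3)*a/3), a)


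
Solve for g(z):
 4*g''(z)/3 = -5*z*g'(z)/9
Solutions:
 g(z) = C1 + C2*erf(sqrt(30)*z/12)


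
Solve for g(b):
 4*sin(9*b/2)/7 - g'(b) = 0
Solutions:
 g(b) = C1 - 8*cos(9*b/2)/63


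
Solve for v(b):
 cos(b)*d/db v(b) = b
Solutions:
 v(b) = C1 + Integral(b/cos(b), b)


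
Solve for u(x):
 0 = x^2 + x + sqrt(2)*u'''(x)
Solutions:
 u(x) = C1 + C2*x + C3*x^2 - sqrt(2)*x^5/120 - sqrt(2)*x^4/48


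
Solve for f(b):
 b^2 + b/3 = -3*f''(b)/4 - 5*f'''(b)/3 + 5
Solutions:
 f(b) = C1 + C2*b + C3*exp(-9*b/20) - b^4/9 + 74*b^3/81 - 670*b^2/243


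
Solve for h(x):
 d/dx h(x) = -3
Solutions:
 h(x) = C1 - 3*x


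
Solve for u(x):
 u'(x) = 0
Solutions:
 u(x) = C1


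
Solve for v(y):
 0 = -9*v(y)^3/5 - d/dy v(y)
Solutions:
 v(y) = -sqrt(10)*sqrt(-1/(C1 - 9*y))/2
 v(y) = sqrt(10)*sqrt(-1/(C1 - 9*y))/2


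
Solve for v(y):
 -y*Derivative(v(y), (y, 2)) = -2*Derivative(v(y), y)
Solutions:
 v(y) = C1 + C2*y^3


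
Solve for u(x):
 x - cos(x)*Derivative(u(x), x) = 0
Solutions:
 u(x) = C1 + Integral(x/cos(x), x)


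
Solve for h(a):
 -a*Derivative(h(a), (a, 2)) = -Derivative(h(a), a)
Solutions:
 h(a) = C1 + C2*a^2


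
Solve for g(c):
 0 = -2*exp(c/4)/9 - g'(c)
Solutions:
 g(c) = C1 - 8*exp(c/4)/9


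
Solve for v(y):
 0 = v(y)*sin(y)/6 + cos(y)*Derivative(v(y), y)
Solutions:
 v(y) = C1*cos(y)^(1/6)


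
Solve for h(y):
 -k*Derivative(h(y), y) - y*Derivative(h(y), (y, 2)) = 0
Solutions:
 h(y) = C1 + y^(1 - re(k))*(C2*sin(log(y)*Abs(im(k))) + C3*cos(log(y)*im(k)))


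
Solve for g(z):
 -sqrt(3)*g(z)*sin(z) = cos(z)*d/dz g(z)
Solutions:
 g(z) = C1*cos(z)^(sqrt(3))


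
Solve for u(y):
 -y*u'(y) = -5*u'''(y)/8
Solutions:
 u(y) = C1 + Integral(C2*airyai(2*5^(2/3)*y/5) + C3*airybi(2*5^(2/3)*y/5), y)


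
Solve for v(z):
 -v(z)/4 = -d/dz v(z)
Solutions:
 v(z) = C1*exp(z/4)


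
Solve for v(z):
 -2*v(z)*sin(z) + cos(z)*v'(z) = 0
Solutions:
 v(z) = C1/cos(z)^2


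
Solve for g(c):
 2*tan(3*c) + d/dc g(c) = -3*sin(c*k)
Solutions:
 g(c) = C1 - 3*Piecewise((-cos(c*k)/k, Ne(k, 0)), (0, True)) + 2*log(cos(3*c))/3


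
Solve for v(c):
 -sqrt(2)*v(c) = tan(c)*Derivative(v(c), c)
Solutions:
 v(c) = C1/sin(c)^(sqrt(2))


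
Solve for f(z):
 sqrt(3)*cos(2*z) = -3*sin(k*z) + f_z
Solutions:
 f(z) = C1 + sqrt(3)*sin(2*z)/2 - 3*cos(k*z)/k


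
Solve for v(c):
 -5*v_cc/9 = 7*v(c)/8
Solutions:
 v(c) = C1*sin(3*sqrt(70)*c/20) + C2*cos(3*sqrt(70)*c/20)


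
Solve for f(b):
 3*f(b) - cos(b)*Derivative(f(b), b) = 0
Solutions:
 f(b) = C1*(sin(b) + 1)^(3/2)/(sin(b) - 1)^(3/2)


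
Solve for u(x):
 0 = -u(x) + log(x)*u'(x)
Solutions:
 u(x) = C1*exp(li(x))


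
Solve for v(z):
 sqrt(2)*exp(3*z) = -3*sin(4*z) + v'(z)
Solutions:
 v(z) = C1 + sqrt(2)*exp(3*z)/3 - 3*cos(4*z)/4


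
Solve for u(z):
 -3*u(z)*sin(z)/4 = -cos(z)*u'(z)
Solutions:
 u(z) = C1/cos(z)^(3/4)


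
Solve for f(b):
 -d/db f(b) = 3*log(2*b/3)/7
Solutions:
 f(b) = C1 - 3*b*log(b)/7 - 3*b*log(2)/7 + 3*b/7 + 3*b*log(3)/7


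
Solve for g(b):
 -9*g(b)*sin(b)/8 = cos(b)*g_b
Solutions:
 g(b) = C1*cos(b)^(9/8)


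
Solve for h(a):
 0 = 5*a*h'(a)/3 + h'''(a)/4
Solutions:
 h(a) = C1 + Integral(C2*airyai(-20^(1/3)*3^(2/3)*a/3) + C3*airybi(-20^(1/3)*3^(2/3)*a/3), a)


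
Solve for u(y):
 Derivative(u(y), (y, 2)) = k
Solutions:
 u(y) = C1 + C2*y + k*y^2/2


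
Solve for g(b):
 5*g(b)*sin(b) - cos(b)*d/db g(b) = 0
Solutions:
 g(b) = C1/cos(b)^5


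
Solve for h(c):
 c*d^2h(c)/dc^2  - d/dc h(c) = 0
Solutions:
 h(c) = C1 + C2*c^2


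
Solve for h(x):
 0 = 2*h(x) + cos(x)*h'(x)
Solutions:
 h(x) = C1*(sin(x) - 1)/(sin(x) + 1)


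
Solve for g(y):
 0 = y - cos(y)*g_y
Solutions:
 g(y) = C1 + Integral(y/cos(y), y)


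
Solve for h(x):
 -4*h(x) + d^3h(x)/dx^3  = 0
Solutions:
 h(x) = C3*exp(2^(2/3)*x) + (C1*sin(2^(2/3)*sqrt(3)*x/2) + C2*cos(2^(2/3)*sqrt(3)*x/2))*exp(-2^(2/3)*x/2)


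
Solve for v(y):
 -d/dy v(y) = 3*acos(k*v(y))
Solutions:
 Integral(1/acos(_y*k), (_y, v(y))) = C1 - 3*y


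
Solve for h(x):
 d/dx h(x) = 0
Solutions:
 h(x) = C1


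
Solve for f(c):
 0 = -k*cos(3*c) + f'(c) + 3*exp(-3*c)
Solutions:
 f(c) = C1 + k*sin(3*c)/3 + exp(-3*c)


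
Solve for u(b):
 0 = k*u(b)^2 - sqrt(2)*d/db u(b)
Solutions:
 u(b) = -2/(C1 + sqrt(2)*b*k)


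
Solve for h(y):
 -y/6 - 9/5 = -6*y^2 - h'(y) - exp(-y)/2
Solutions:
 h(y) = C1 - 2*y^3 + y^2/12 + 9*y/5 + exp(-y)/2


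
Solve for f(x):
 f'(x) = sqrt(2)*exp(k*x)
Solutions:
 f(x) = C1 + sqrt(2)*exp(k*x)/k


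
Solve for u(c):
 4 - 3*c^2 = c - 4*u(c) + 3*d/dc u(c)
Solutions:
 u(c) = C1*exp(4*c/3) + 3*c^2/4 + 11*c/8 + 1/32


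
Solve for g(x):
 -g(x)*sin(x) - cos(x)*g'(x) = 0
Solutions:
 g(x) = C1*cos(x)


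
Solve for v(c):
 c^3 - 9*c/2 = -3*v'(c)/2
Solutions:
 v(c) = C1 - c^4/6 + 3*c^2/2


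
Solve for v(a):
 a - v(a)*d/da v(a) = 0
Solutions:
 v(a) = -sqrt(C1 + a^2)
 v(a) = sqrt(C1 + a^2)


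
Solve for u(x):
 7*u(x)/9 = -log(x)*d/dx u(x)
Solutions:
 u(x) = C1*exp(-7*li(x)/9)


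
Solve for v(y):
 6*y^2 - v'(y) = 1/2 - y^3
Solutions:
 v(y) = C1 + y^4/4 + 2*y^3 - y/2


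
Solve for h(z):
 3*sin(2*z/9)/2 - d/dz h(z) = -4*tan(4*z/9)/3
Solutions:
 h(z) = C1 - 3*log(cos(4*z/9)) - 27*cos(2*z/9)/4


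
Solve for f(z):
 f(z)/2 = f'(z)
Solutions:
 f(z) = C1*exp(z/2)


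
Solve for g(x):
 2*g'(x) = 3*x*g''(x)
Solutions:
 g(x) = C1 + C2*x^(5/3)


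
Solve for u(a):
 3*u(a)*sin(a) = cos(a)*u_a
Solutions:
 u(a) = C1/cos(a)^3


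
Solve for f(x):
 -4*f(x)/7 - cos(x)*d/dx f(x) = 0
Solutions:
 f(x) = C1*(sin(x) - 1)^(2/7)/(sin(x) + 1)^(2/7)


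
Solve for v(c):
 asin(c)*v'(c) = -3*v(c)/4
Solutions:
 v(c) = C1*exp(-3*Integral(1/asin(c), c)/4)


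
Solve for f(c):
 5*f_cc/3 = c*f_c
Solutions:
 f(c) = C1 + C2*erfi(sqrt(30)*c/10)


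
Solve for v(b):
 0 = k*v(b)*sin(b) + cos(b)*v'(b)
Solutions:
 v(b) = C1*exp(k*log(cos(b)))


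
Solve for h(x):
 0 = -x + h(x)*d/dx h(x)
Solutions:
 h(x) = -sqrt(C1 + x^2)
 h(x) = sqrt(C1 + x^2)


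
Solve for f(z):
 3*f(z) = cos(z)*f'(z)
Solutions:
 f(z) = C1*(sin(z) + 1)^(3/2)/(sin(z) - 1)^(3/2)


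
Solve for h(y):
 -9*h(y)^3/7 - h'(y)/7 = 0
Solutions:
 h(y) = -sqrt(2)*sqrt(-1/(C1 - 9*y))/2
 h(y) = sqrt(2)*sqrt(-1/(C1 - 9*y))/2


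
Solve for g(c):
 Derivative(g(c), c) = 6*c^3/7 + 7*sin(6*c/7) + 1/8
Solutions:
 g(c) = C1 + 3*c^4/14 + c/8 - 49*cos(6*c/7)/6


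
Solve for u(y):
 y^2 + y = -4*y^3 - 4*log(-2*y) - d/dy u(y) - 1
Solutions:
 u(y) = C1 - y^4 - y^3/3 - y^2/2 - 4*y*log(-y) + y*(3 - 4*log(2))


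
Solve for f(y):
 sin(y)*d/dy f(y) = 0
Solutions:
 f(y) = C1


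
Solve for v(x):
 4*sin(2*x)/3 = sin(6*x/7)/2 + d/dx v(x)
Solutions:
 v(x) = C1 + 7*cos(6*x/7)/12 - 2*cos(2*x)/3


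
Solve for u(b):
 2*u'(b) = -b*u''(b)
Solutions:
 u(b) = C1 + C2/b


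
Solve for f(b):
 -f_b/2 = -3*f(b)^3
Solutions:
 f(b) = -sqrt(2)*sqrt(-1/(C1 + 6*b))/2
 f(b) = sqrt(2)*sqrt(-1/(C1 + 6*b))/2


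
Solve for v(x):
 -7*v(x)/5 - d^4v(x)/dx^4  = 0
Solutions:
 v(x) = (C1*sin(sqrt(2)*5^(3/4)*7^(1/4)*x/10) + C2*cos(sqrt(2)*5^(3/4)*7^(1/4)*x/10))*exp(-sqrt(2)*5^(3/4)*7^(1/4)*x/10) + (C3*sin(sqrt(2)*5^(3/4)*7^(1/4)*x/10) + C4*cos(sqrt(2)*5^(3/4)*7^(1/4)*x/10))*exp(sqrt(2)*5^(3/4)*7^(1/4)*x/10)


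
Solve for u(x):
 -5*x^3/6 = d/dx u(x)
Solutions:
 u(x) = C1 - 5*x^4/24


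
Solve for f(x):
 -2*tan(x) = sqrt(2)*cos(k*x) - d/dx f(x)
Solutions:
 f(x) = C1 + sqrt(2)*Piecewise((sin(k*x)/k, Ne(k, 0)), (x, True)) - 2*log(cos(x))


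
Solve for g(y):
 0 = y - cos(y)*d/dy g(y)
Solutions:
 g(y) = C1 + Integral(y/cos(y), y)


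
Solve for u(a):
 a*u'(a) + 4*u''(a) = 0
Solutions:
 u(a) = C1 + C2*erf(sqrt(2)*a/4)


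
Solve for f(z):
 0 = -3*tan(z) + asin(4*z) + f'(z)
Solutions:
 f(z) = C1 - z*asin(4*z) - sqrt(1 - 16*z^2)/4 - 3*log(cos(z))


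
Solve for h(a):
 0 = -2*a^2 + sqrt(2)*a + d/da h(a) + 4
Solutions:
 h(a) = C1 + 2*a^3/3 - sqrt(2)*a^2/2 - 4*a


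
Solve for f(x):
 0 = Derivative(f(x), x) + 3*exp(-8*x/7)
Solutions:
 f(x) = C1 + 21*exp(-8*x/7)/8


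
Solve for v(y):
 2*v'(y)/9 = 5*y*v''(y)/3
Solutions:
 v(y) = C1 + C2*y^(17/15)


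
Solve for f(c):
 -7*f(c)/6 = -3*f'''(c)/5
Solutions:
 f(c) = C3*exp(420^(1/3)*c/6) + (C1*sin(140^(1/3)*3^(5/6)*c/12) + C2*cos(140^(1/3)*3^(5/6)*c/12))*exp(-420^(1/3)*c/12)


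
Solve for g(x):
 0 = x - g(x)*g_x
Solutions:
 g(x) = -sqrt(C1 + x^2)
 g(x) = sqrt(C1 + x^2)


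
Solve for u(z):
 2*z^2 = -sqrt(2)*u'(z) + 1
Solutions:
 u(z) = C1 - sqrt(2)*z^3/3 + sqrt(2)*z/2


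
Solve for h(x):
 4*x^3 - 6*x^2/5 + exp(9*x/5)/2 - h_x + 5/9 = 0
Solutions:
 h(x) = C1 + x^4 - 2*x^3/5 + 5*x/9 + 5*exp(9*x/5)/18


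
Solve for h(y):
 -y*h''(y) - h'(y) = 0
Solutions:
 h(y) = C1 + C2*log(y)


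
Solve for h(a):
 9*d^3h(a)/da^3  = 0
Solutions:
 h(a) = C1 + C2*a + C3*a^2


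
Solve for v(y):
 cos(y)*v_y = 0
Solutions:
 v(y) = C1


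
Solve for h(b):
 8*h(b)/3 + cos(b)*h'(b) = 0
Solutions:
 h(b) = C1*(sin(b) - 1)^(4/3)/(sin(b) + 1)^(4/3)


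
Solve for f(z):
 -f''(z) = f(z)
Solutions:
 f(z) = C1*sin(z) + C2*cos(z)


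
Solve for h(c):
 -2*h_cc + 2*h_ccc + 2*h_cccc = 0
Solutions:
 h(c) = C1 + C2*c + C3*exp(c*(-1 + sqrt(5))/2) + C4*exp(-c*(1 + sqrt(5))/2)


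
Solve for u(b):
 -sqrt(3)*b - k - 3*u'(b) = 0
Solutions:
 u(b) = C1 - sqrt(3)*b^2/6 - b*k/3


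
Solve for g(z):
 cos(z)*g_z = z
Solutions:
 g(z) = C1 + Integral(z/cos(z), z)


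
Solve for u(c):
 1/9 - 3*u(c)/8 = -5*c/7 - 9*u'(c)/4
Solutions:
 u(c) = C1*exp(c/6) + 40*c/21 + 2216/189


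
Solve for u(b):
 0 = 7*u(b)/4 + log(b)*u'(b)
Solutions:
 u(b) = C1*exp(-7*li(b)/4)


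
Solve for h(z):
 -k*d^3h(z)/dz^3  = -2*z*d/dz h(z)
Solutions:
 h(z) = C1 + Integral(C2*airyai(2^(1/3)*z*(1/k)^(1/3)) + C3*airybi(2^(1/3)*z*(1/k)^(1/3)), z)


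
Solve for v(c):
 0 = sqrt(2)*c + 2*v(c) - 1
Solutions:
 v(c) = -sqrt(2)*c/2 + 1/2


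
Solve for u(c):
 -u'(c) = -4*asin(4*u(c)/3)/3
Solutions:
 Integral(1/asin(4*_y/3), (_y, u(c))) = C1 + 4*c/3


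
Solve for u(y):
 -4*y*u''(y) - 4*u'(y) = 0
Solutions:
 u(y) = C1 + C2*log(y)


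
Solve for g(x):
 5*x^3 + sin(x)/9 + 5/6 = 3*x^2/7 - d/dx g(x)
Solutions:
 g(x) = C1 - 5*x^4/4 + x^3/7 - 5*x/6 + cos(x)/9


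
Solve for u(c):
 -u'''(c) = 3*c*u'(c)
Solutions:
 u(c) = C1 + Integral(C2*airyai(-3^(1/3)*c) + C3*airybi(-3^(1/3)*c), c)


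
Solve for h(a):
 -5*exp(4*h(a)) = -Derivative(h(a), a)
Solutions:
 h(a) = log(-(-1/(C1 + 20*a))^(1/4))
 h(a) = log(-1/(C1 + 20*a))/4
 h(a) = log(-I*(-1/(C1 + 20*a))^(1/4))
 h(a) = log(I*(-1/(C1 + 20*a))^(1/4))


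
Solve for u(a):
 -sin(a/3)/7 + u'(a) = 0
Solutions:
 u(a) = C1 - 3*cos(a/3)/7


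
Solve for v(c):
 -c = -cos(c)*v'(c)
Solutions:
 v(c) = C1 + Integral(c/cos(c), c)


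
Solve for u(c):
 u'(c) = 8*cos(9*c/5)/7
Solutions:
 u(c) = C1 + 40*sin(9*c/5)/63


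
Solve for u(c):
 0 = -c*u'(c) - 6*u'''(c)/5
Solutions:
 u(c) = C1 + Integral(C2*airyai(-5^(1/3)*6^(2/3)*c/6) + C3*airybi(-5^(1/3)*6^(2/3)*c/6), c)


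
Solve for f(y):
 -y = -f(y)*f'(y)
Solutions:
 f(y) = -sqrt(C1 + y^2)
 f(y) = sqrt(C1 + y^2)


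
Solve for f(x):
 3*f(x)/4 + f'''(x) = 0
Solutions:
 f(x) = C3*exp(-6^(1/3)*x/2) + (C1*sin(2^(1/3)*3^(5/6)*x/4) + C2*cos(2^(1/3)*3^(5/6)*x/4))*exp(6^(1/3)*x/4)


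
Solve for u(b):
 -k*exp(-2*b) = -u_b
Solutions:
 u(b) = C1 - k*exp(-2*b)/2


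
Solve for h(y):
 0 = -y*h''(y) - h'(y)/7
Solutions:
 h(y) = C1 + C2*y^(6/7)


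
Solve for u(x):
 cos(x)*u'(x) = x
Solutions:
 u(x) = C1 + Integral(x/cos(x), x)


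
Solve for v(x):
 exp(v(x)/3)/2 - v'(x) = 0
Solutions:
 v(x) = 3*log(-1/(C1 + x)) + 3*log(6)


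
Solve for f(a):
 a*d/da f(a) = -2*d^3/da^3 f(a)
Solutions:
 f(a) = C1 + Integral(C2*airyai(-2^(2/3)*a/2) + C3*airybi(-2^(2/3)*a/2), a)


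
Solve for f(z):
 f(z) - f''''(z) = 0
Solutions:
 f(z) = C1*exp(-z) + C2*exp(z) + C3*sin(z) + C4*cos(z)


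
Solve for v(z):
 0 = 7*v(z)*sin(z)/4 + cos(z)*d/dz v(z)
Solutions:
 v(z) = C1*cos(z)^(7/4)


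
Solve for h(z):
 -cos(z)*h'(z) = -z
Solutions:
 h(z) = C1 + Integral(z/cos(z), z)
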